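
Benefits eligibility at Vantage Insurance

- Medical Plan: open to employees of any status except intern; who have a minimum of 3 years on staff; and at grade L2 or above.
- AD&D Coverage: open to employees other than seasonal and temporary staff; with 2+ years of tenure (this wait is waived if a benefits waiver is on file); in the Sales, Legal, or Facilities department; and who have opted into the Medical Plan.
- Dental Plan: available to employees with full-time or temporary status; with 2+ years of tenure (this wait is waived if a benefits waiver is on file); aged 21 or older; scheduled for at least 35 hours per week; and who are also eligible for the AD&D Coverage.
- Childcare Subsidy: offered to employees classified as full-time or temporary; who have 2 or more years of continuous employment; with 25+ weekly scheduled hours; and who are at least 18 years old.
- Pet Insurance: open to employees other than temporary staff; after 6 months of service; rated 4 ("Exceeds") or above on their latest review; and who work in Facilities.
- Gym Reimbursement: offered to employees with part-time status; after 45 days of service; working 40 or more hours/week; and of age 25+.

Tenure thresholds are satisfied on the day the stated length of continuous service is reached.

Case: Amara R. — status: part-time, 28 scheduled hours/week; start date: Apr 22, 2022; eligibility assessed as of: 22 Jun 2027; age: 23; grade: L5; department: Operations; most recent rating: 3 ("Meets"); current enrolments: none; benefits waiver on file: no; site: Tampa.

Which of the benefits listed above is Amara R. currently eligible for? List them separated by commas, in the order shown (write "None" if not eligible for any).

Medical Plan

Service from Apr 22, 2022 to 22 Jun 2027: 1887 days.
Medical Plan — status part-time ✓ (not excluded); service 1887 days ≥ 3 years (≈1095 days) ✓; grade L5 ≥ L2 ✓ → eligible.
AD&D Coverage — status part-time ✓ (not excluded); no waiver, service 1887 days ≥ 2 years (≈730 days) ✓; dept Operations ✗ → not eligible.
Dental Plan — status part-time ✗ (requires full-time or temporary) → not eligible.
Childcare Subsidy — status part-time ✗ (requires full-time or temporary) → not eligible.
Pet Insurance — status part-time ✓ (not excluded); service 1887 days ≥ 6 months (≈180 days) ✓; rating 3 < 4 ✗ → not eligible.
Gym Reimbursement — status part-time ✓; service 1887 days ≥ 45 days ✓; 28 hrs/wk < 40 ✗ → not eligible.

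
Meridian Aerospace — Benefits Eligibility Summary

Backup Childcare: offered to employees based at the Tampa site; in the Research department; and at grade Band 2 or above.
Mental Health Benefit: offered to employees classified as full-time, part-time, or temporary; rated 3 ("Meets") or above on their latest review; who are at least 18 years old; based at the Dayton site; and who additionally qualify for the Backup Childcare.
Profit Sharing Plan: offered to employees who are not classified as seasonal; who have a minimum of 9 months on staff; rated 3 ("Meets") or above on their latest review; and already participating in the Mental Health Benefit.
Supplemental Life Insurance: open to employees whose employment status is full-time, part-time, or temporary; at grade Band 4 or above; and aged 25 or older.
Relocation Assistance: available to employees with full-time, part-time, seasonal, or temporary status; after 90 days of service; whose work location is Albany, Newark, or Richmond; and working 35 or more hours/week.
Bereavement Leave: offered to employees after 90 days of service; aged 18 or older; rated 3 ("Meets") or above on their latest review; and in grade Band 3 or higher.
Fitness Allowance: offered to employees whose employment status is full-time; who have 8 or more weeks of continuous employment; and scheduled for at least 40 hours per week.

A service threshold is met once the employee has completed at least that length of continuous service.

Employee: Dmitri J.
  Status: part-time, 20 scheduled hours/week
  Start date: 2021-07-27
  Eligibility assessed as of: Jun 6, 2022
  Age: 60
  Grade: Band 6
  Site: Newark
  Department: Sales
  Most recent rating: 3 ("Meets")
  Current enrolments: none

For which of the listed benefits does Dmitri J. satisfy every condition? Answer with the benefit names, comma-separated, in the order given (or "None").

Supplemental Life Insurance, Bereavement Leave

Service from 2021-07-27 to Jun 6, 2022: 314 days.
Backup Childcare — site Newark ✗ (not Tampa) → not eligible.
Mental Health Benefit — status part-time ✓; rating 3 ≥ 3 ✓; age 60 ≥ 18 ✓; site Newark ✗ (not Dayton) → not eligible.
Profit Sharing Plan — status part-time ✓ (not excluded); service 314 days ≥ 9 months (≈270 days) ✓; rating 3 ≥ 3 ✓; not enrolled in Mental Health Benefit ✗ → not eligible.
Supplemental Life Insurance — status part-time ✓; grade Band 6 ≥ Band 4 ✓; age 60 ≥ 25 ✓ → eligible.
Relocation Assistance — status part-time ✓; service 314 days ≥ 90 days ✓; site Newark ✓; 20 hrs/wk < 35 ✗ → not eligible.
Bereavement Leave — service 314 days ≥ 90 days ✓; age 60 ≥ 18 ✓; rating 3 ≥ 3 ✓; grade Band 6 ≥ Band 3 ✓ → eligible.
Fitness Allowance — status part-time ✗ (requires full-time) → not eligible.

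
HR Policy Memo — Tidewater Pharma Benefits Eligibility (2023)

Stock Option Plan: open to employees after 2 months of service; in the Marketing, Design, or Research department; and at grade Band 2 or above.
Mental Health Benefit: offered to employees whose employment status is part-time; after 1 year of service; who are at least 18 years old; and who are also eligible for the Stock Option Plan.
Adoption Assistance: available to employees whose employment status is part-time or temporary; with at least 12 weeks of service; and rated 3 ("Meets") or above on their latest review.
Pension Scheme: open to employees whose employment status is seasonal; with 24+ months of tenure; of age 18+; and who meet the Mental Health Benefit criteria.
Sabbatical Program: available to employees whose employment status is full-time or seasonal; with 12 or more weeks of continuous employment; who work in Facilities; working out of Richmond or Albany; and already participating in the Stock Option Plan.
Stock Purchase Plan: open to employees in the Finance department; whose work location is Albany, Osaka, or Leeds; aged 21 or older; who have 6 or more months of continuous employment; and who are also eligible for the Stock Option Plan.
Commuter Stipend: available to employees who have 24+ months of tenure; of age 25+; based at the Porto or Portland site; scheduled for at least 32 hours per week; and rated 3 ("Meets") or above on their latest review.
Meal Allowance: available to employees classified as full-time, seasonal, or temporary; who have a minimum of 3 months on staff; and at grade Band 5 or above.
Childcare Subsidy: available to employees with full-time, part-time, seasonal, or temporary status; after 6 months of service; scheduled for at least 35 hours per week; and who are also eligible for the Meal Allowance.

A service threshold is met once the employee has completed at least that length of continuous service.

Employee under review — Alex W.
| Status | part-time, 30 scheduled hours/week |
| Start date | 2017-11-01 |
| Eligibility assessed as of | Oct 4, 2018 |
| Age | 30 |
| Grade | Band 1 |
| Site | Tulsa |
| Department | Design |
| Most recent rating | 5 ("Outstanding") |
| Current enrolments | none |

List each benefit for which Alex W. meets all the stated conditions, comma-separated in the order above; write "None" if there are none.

Service from 2017-11-01 to Oct 4, 2018: 337 days.
Stock Option Plan — service 337 days ≥ 2 months (≈60 days) ✓; dept Design ✓; grade Band 1 < Band 2 ✗ → not eligible.
Mental Health Benefit — status part-time ✓; service 337 days < 1 year (≈365 days) ✗ → not eligible.
Adoption Assistance — status part-time ✓; service 337 days ≥ 12 weeks (≈84 days) ✓; rating 5 ≥ 3 ✓ → eligible.
Pension Scheme — status part-time ✗ (requires seasonal) → not eligible.
Sabbatical Program — status part-time ✗ (requires full-time or seasonal) → not eligible.
Stock Purchase Plan — dept Design ✗ → not eligible.
Commuter Stipend — service 337 days < 24 months (≈720 days) ✗ → not eligible.
Meal Allowance — status part-time ✗ (requires full-time, seasonal, or temporary) → not eligible.
Childcare Subsidy — status part-time ✓; service 337 days ≥ 6 months (≈180 days) ✓; 30 hrs/wk < 35 ✗ → not eligible.

Adoption Assistance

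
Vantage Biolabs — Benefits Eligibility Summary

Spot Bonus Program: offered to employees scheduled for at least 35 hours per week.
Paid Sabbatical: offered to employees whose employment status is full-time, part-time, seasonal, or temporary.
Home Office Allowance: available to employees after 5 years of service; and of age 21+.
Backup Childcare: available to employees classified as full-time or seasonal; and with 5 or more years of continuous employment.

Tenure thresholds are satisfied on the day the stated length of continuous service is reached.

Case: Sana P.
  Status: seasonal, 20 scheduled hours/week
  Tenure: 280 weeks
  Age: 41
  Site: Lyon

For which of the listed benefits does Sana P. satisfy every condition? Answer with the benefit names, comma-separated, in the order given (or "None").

Paid Sabbatical, Home Office Allowance, Backup Childcare

Spot Bonus Program — 20 hrs/wk < 35 ✗ → not eligible.
Paid Sabbatical — status seasonal ✓ → eligible.
Home Office Allowance — service 280 weeks ≥ 5 years (≈1825 days) ✓; age 41 ≥ 21 ✓ → eligible.
Backup Childcare — status seasonal ✓; service 280 weeks ≥ 5 years (≈1825 days) ✓ → eligible.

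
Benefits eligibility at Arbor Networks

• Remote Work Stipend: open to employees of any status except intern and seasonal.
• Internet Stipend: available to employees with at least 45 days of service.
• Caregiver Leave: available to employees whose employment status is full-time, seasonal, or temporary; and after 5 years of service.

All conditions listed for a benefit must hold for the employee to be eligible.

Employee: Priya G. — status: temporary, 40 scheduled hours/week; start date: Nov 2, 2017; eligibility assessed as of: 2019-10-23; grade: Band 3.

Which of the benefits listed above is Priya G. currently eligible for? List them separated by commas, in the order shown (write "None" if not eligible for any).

Service from Nov 2, 2017 to 2019-10-23: 720 days.
Remote Work Stipend — status temporary ✓ (not excluded) → eligible.
Internet Stipend — service 720 days ≥ 45 days ✓ → eligible.
Caregiver Leave — status temporary ✓; service 720 days < 5 years (≈1825 days) ✗ → not eligible.

Remote Work Stipend, Internet Stipend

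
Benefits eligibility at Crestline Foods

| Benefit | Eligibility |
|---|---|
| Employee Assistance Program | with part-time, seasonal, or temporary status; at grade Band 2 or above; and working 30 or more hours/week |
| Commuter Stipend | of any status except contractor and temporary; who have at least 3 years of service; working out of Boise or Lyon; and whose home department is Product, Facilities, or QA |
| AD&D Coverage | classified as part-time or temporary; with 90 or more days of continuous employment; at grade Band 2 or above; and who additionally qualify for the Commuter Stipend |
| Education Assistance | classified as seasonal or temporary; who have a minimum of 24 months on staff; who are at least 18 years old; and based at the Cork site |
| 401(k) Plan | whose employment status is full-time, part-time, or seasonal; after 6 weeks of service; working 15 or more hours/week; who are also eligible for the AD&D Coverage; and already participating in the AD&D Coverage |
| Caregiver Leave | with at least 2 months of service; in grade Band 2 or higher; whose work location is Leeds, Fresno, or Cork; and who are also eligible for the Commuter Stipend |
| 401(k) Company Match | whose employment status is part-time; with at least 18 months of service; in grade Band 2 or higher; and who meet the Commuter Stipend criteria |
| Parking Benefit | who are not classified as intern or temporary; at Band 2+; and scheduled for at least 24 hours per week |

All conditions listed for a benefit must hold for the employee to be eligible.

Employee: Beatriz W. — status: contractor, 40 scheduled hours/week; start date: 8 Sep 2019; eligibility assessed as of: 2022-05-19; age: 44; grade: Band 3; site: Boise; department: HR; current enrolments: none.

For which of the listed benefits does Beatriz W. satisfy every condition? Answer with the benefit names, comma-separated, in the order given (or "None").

Service from 8 Sep 2019 to 2022-05-19: 984 days.
Employee Assistance Program — status contractor ✗ (requires part-time, seasonal, or temporary) → not eligible.
Commuter Stipend — status contractor ✗ (excluded) → not eligible.
AD&D Coverage — status contractor ✗ (requires part-time or temporary) → not eligible.
Education Assistance — status contractor ✗ (requires seasonal or temporary) → not eligible.
401(k) Plan — status contractor ✗ (requires full-time, part-time, or seasonal) → not eligible.
Caregiver Leave — service 984 days ≥ 2 months (≈60 days) ✓; grade Band 3 ≥ Band 2 ✓; site Boise ✗ (not Leeds, Fresno, or Cork) → not eligible.
401(k) Company Match — status contractor ✗ (requires part-time) → not eligible.
Parking Benefit — status contractor ✓ (not excluded); grade Band 3 ≥ Band 2 ✓; 40 hrs/wk ≥ 24 ✓ → eligible.

Parking Benefit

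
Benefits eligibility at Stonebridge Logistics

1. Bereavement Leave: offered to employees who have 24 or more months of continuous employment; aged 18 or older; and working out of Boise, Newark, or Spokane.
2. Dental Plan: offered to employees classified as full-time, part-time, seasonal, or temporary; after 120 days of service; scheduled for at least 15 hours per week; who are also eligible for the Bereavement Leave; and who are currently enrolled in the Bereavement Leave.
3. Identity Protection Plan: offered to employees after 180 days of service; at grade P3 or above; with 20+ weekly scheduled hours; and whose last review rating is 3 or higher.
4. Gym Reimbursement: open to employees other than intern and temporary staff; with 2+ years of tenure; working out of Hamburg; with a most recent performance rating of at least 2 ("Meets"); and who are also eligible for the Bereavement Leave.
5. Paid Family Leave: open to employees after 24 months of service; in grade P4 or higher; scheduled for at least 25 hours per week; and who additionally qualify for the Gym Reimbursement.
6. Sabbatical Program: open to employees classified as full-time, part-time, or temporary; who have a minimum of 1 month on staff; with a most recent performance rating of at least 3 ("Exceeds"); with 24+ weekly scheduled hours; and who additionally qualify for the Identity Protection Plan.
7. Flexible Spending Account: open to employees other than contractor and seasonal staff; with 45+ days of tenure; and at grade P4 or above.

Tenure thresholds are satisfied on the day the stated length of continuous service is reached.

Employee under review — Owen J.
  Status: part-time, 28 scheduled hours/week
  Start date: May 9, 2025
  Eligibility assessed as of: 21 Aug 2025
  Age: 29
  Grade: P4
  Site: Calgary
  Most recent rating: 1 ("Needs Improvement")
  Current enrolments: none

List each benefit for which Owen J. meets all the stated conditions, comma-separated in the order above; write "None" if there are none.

Flexible Spending Account

Service from May 9, 2025 to 21 Aug 2025: 104 days.
Bereavement Leave — service 104 days < 24 months (≈720 days) ✗ → not eligible.
Dental Plan — status part-time ✓; service 104 days < 120 days ✗ → not eligible.
Identity Protection Plan — service 104 days < 180 days ✗ → not eligible.
Gym Reimbursement — status part-time ✓ (not excluded); service 104 days < 2 years (≈730 days) ✗ → not eligible.
Paid Family Leave — service 104 days < 24 months (≈720 days) ✗ → not eligible.
Sabbatical Program — status part-time ✓; service 104 days ≥ 1 month (≈30 days) ✓; rating 1 < 3 ✗ → not eligible.
Flexible Spending Account — status part-time ✓ (not excluded); service 104 days ≥ 45 days ✓; grade P4 ≥ P4 ✓ → eligible.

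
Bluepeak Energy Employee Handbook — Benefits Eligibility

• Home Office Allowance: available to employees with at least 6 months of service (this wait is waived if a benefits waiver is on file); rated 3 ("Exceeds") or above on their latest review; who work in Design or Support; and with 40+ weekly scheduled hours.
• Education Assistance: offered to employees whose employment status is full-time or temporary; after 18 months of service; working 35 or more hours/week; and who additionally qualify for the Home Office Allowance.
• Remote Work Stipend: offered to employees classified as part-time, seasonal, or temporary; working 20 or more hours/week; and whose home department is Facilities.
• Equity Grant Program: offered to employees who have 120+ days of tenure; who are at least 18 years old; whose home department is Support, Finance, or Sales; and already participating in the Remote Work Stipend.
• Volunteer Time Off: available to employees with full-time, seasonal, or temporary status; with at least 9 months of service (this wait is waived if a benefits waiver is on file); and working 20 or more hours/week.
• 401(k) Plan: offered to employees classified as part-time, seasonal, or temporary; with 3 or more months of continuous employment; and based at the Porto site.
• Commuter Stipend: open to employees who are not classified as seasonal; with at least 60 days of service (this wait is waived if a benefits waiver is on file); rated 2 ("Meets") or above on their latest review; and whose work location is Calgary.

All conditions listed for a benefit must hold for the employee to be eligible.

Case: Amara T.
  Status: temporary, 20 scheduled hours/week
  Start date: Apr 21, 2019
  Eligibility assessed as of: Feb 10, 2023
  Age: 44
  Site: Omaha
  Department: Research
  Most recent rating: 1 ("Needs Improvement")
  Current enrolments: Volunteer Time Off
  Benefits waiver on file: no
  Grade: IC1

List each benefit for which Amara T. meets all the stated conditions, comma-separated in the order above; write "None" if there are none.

Service from Apr 21, 2019 to Feb 10, 2023: 1391 days.
Home Office Allowance — no waiver, service 1391 days ≥ 6 months (≈180 days) ✓; rating 1 < 3 ✗ → not eligible.
Education Assistance — status temporary ✓; service 1391 days ≥ 18 months (≈540 days) ✓; 20 hrs/wk < 35 ✗ → not eligible.
Remote Work Stipend — status temporary ✓; 20 hrs/wk ≥ 20 ✓; dept Research ✗ → not eligible.
Equity Grant Program — service 1391 days ≥ 120 days ✓; age 44 ≥ 18 ✓; dept Research ✗ → not eligible.
Volunteer Time Off — status temporary ✓; no waiver, service 1391 days ≥ 9 months (≈270 days) ✓; 20 hrs/wk ≥ 20 ✓ → eligible.
401(k) Plan — status temporary ✓; service 1391 days ≥ 3 months (≈90 days) ✓; site Omaha ✗ (not Porto) → not eligible.
Commuter Stipend — status temporary ✓ (not excluded); no waiver, service 1391 days ≥ 60 days ✓; rating 1 < 2 ✗ → not eligible.

Volunteer Time Off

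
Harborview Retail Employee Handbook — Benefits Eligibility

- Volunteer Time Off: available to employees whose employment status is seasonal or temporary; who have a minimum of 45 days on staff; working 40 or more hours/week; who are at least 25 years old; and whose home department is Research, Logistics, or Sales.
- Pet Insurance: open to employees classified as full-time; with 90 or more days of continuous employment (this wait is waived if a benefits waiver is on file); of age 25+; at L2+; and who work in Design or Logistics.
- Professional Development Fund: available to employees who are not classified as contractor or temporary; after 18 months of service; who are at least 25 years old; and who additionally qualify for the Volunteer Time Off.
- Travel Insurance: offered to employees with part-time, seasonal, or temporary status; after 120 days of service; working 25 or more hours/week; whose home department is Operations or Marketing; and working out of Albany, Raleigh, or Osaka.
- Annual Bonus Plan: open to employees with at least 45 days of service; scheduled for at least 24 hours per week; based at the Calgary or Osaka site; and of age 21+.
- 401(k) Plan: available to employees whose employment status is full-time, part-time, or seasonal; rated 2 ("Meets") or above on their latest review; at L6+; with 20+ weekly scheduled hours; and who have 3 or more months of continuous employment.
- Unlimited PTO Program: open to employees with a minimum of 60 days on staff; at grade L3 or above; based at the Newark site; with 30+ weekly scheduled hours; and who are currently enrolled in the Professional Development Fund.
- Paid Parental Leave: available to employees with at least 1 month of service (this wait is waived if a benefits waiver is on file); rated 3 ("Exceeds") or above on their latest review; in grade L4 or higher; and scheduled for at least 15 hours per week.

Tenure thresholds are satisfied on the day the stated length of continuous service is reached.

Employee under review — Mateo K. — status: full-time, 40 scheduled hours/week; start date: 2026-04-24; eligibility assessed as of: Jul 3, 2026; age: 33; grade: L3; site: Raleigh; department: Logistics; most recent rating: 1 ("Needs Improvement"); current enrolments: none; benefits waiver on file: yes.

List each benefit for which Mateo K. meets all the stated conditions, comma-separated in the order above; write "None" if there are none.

Pet Insurance

Service from 2026-04-24 to Jul 3, 2026: 70 days.
Volunteer Time Off — status full-time ✗ (requires seasonal or temporary) → not eligible.
Pet Insurance — status full-time ✓; benefits waiver on file ✓; age 33 ≥ 25 ✓; grade L3 ≥ L2 ✓; dept Logistics ✓ → eligible.
Professional Development Fund — status full-time ✓ (not excluded); service 70 days < 18 months (≈540 days) ✗ → not eligible.
Travel Insurance — status full-time ✗ (requires part-time, seasonal, or temporary) → not eligible.
Annual Bonus Plan — service 70 days ≥ 45 days ✓; 40 hrs/wk ≥ 24 ✓; site Raleigh ✗ (not Calgary or Osaka) → not eligible.
401(k) Plan — status full-time ✓; rating 1 < 2 ✗ → not eligible.
Unlimited PTO Program — service 70 days ≥ 60 days ✓; grade L3 ≥ L3 ✓; site Raleigh ✗ (not Newark) → not eligible.
Paid Parental Leave — benefits waiver on file ✓; rating 1 < 3 ✗ → not eligible.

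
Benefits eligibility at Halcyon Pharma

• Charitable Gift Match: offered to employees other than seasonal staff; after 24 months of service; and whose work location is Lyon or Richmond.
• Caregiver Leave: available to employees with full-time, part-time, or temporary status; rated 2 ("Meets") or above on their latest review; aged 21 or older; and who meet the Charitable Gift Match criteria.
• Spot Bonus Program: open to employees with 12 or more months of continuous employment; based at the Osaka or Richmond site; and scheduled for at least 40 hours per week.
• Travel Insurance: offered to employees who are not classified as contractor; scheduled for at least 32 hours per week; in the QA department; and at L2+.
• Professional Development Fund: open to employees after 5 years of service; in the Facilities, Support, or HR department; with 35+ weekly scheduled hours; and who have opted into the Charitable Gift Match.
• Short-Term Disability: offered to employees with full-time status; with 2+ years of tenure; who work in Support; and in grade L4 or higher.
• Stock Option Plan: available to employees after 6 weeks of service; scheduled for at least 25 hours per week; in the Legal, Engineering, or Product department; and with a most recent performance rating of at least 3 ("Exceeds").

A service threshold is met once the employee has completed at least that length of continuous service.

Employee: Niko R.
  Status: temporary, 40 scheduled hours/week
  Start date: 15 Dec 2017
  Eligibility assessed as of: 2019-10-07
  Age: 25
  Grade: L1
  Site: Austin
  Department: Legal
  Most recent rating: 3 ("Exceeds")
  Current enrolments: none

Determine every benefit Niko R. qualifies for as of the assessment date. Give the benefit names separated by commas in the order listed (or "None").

Service from 15 Dec 2017 to 2019-10-07: 661 days.
Charitable Gift Match — status temporary ✓ (not excluded); service 661 days < 24 months (≈720 days) ✗ → not eligible.
Caregiver Leave — status temporary ✓; rating 3 ≥ 2 ✓; age 25 ≥ 21 ✓; not eligible for Charitable Gift Match ✗ → not eligible.
Spot Bonus Program — service 661 days ≥ 12 months (≈360 days) ✓; site Austin ✗ (not Osaka or Richmond) → not eligible.
Travel Insurance — status temporary ✓ (not excluded); 40 hrs/wk ≥ 32 ✓; dept Legal ✗ → not eligible.
Professional Development Fund — service 661 days < 5 years (≈1825 days) ✗ → not eligible.
Short-Term Disability — status temporary ✗ (requires full-time) → not eligible.
Stock Option Plan — service 661 days ≥ 6 weeks (≈42 days) ✓; 40 hrs/wk ≥ 25 ✓; dept Legal ✓; rating 3 ≥ 3 ✓ → eligible.

Stock Option Plan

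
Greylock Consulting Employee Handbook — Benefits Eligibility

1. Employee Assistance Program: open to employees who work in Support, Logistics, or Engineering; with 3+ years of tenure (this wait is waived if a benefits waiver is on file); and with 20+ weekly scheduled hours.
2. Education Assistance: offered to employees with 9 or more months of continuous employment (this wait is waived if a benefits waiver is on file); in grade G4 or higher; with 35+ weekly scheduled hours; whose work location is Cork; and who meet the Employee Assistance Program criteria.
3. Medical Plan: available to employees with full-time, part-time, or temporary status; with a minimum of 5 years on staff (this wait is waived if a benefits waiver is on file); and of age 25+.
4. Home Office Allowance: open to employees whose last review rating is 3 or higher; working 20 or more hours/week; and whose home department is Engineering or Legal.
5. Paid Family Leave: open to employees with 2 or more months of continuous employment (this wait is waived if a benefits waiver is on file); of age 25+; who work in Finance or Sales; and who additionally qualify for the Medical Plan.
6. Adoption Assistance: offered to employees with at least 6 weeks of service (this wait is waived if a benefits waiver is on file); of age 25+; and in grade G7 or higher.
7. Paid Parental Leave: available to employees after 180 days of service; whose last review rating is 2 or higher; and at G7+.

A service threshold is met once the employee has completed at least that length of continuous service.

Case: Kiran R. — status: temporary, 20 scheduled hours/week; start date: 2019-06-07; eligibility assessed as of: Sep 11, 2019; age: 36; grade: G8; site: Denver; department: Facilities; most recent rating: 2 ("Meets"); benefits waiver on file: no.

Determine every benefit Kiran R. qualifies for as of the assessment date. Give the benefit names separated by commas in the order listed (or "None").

Service from 2019-06-07 to Sep 11, 2019: 96 days.
Employee Assistance Program — dept Facilities ✗ → not eligible.
Education Assistance — no waiver, service 96 days < 9 months (≈270 days) ✗ → not eligible.
Medical Plan — status temporary ✓; no waiver, service 96 days < 5 years (≈1825 days) ✗ → not eligible.
Home Office Allowance — rating 2 < 3 ✗ → not eligible.
Paid Family Leave — no waiver, service 96 days ≥ 2 months (≈60 days) ✓; age 36 ≥ 25 ✓; dept Facilities ✗ → not eligible.
Adoption Assistance — no waiver, service 96 days ≥ 6 weeks (≈42 days) ✓; age 36 ≥ 25 ✓; grade G8 ≥ G7 ✓ → eligible.
Paid Parental Leave — service 96 days < 180 days ✗ → not eligible.

Adoption Assistance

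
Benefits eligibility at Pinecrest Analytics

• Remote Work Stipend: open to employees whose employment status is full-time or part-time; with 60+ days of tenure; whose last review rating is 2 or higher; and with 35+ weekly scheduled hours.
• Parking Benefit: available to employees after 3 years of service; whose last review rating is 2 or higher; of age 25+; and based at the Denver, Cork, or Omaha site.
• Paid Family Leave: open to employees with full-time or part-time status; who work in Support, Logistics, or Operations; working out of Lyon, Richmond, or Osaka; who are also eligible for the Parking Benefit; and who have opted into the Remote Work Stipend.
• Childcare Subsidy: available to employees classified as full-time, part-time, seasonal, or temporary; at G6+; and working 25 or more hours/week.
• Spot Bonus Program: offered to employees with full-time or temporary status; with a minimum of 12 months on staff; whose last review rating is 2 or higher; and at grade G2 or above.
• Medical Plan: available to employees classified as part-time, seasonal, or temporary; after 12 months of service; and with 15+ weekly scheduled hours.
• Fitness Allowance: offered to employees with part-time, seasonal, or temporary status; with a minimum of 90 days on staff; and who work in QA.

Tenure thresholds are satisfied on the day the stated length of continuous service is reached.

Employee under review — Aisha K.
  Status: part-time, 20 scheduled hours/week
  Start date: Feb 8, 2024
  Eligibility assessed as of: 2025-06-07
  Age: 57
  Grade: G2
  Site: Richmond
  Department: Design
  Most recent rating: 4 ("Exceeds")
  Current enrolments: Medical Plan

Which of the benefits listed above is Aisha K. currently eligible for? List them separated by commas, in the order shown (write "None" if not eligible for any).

Service from Feb 8, 2024 to 2025-06-07: 485 days.
Remote Work Stipend — status part-time ✓; service 485 days ≥ 60 days ✓; rating 4 ≥ 2 ✓; 20 hrs/wk < 35 ✗ → not eligible.
Parking Benefit — service 485 days < 3 years (≈1095 days) ✗ → not eligible.
Paid Family Leave — status part-time ✓; dept Design ✗ → not eligible.
Childcare Subsidy — status part-time ✓; grade G2 < G6 ✗ → not eligible.
Spot Bonus Program — status part-time ✗ (requires full-time or temporary) → not eligible.
Medical Plan — status part-time ✓; service 485 days ≥ 12 months (≈360 days) ✓; 20 hrs/wk ≥ 15 ✓ → eligible.
Fitness Allowance — status part-time ✓; service 485 days ≥ 90 days ✓; dept Design ✗ → not eligible.

Medical Plan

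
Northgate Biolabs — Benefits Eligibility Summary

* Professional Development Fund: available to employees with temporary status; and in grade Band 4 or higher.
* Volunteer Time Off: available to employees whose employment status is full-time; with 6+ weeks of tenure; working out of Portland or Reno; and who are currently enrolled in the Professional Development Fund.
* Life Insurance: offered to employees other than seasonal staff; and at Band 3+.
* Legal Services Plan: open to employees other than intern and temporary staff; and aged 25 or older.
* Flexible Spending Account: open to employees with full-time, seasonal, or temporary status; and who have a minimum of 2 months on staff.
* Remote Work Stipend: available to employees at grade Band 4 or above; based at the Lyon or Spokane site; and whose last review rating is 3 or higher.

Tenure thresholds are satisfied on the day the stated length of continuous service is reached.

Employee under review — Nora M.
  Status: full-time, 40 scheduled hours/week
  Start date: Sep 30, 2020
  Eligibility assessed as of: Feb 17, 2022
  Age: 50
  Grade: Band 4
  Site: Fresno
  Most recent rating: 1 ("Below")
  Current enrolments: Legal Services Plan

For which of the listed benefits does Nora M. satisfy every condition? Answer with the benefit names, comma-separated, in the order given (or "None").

Life Insurance, Legal Services Plan, Flexible Spending Account

Service from Sep 30, 2020 to Feb 17, 2022: 505 days.
Professional Development Fund — status full-time ✗ (requires temporary) → not eligible.
Volunteer Time Off — status full-time ✓; service 505 days ≥ 6 weeks (≈42 days) ✓; site Fresno ✗ (not Portland or Reno) → not eligible.
Life Insurance — status full-time ✓ (not excluded); grade Band 4 ≥ Band 3 ✓ → eligible.
Legal Services Plan — status full-time ✓ (not excluded); age 50 ≥ 25 ✓ → eligible.
Flexible Spending Account — status full-time ✓; service 505 days ≥ 2 months (≈60 days) ✓ → eligible.
Remote Work Stipend — grade Band 4 ≥ Band 4 ✓; site Fresno ✗ (not Lyon or Spokane) → not eligible.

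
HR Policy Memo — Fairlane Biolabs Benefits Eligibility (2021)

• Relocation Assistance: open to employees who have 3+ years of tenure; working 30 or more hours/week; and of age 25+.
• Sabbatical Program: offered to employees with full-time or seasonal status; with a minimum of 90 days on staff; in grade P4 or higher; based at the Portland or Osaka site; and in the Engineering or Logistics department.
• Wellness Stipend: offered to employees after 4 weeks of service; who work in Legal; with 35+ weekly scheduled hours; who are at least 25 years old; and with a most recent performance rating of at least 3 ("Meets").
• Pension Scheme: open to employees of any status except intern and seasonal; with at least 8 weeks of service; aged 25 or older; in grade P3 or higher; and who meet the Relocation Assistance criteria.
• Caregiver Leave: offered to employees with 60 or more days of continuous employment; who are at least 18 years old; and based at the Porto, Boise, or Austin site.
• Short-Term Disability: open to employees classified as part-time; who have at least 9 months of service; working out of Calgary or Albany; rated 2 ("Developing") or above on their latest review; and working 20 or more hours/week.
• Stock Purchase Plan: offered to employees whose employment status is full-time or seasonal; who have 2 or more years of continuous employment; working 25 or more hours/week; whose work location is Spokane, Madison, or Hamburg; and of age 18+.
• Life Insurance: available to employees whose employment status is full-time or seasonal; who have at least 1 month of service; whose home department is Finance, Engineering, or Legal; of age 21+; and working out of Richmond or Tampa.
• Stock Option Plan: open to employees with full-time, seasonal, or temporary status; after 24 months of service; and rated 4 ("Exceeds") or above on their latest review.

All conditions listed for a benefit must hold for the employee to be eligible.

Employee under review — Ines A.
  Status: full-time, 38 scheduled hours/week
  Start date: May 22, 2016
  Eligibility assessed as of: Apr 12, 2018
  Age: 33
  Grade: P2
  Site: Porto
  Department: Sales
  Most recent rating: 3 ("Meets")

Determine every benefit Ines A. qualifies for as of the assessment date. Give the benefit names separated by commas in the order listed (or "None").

Service from May 22, 2016 to Apr 12, 2018: 690 days.
Relocation Assistance — service 690 days < 3 years (≈1095 days) ✗ → not eligible.
Sabbatical Program — status full-time ✓; service 690 days ≥ 90 days ✓; grade P2 < P4 ✗ → not eligible.
Wellness Stipend — service 690 days ≥ 4 weeks (≈28 days) ✓; dept Sales ✗ → not eligible.
Pension Scheme — status full-time ✓ (not excluded); service 690 days ≥ 8 weeks (≈56 days) ✓; age 33 ≥ 25 ✓; grade P2 < P3 ✗ → not eligible.
Caregiver Leave — service 690 days ≥ 60 days ✓; age 33 ≥ 18 ✓; site Porto ✓ → eligible.
Short-Term Disability — status full-time ✗ (requires part-time) → not eligible.
Stock Purchase Plan — status full-time ✓; service 690 days < 2 years (≈730 days) ✗ → not eligible.
Life Insurance — status full-time ✓; service 690 days ≥ 1 month (≈30 days) ✓; dept Sales ✗ → not eligible.
Stock Option Plan — status full-time ✓; service 690 days < 24 months (≈720 days) ✗ → not eligible.

Caregiver Leave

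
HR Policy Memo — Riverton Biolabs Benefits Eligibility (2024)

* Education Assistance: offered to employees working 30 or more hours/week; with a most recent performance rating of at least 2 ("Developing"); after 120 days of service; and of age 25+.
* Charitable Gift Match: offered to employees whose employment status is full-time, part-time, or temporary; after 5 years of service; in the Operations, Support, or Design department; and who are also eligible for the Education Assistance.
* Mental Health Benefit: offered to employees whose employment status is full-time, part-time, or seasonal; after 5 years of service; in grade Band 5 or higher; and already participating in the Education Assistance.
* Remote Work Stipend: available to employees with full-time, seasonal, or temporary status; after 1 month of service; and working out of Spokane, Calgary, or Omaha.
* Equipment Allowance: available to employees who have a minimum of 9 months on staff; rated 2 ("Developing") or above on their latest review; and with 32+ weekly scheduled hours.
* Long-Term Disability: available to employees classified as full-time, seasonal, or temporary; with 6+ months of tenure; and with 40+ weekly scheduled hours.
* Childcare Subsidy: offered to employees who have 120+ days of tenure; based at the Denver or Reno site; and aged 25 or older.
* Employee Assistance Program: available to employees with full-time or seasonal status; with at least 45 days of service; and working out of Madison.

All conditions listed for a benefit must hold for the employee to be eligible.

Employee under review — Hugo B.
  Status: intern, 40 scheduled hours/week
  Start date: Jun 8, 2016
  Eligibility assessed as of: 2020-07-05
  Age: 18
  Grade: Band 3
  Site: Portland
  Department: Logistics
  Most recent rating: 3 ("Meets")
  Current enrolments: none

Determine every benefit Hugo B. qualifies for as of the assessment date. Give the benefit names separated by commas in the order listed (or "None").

Equipment Allowance

Service from Jun 8, 2016 to 2020-07-05: 1488 days.
Education Assistance — 40 hrs/wk ≥ 30 ✓; rating 3 ≥ 2 ✓; service 1488 days ≥ 120 days ✓; age 18 < 25 ✗ → not eligible.
Charitable Gift Match — status intern ✗ (requires full-time, part-time, or temporary) → not eligible.
Mental Health Benefit — status intern ✗ (requires full-time, part-time, or seasonal) → not eligible.
Remote Work Stipend — status intern ✗ (requires full-time, seasonal, or temporary) → not eligible.
Equipment Allowance — service 1488 days ≥ 9 months (≈270 days) ✓; rating 3 ≥ 2 ✓; 40 hrs/wk ≥ 32 ✓ → eligible.
Long-Term Disability — status intern ✗ (requires full-time, seasonal, or temporary) → not eligible.
Childcare Subsidy — service 1488 days ≥ 120 days ✓; site Portland ✗ (not Denver or Reno) → not eligible.
Employee Assistance Program — status intern ✗ (requires full-time or seasonal) → not eligible.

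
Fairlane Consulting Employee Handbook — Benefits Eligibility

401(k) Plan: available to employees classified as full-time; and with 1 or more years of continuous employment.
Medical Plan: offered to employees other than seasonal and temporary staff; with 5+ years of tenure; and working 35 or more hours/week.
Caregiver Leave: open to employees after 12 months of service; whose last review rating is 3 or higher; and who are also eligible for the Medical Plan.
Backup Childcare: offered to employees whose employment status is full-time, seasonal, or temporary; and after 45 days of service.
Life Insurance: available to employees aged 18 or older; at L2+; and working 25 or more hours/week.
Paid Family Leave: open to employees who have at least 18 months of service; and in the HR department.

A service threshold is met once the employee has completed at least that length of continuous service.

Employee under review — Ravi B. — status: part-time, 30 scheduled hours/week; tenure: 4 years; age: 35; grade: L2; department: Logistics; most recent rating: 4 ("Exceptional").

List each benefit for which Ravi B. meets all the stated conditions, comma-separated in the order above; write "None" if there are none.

Life Insurance

401(k) Plan — status part-time ✗ (requires full-time) → not eligible.
Medical Plan — status part-time ✓ (not excluded); service 4 years < 5 years ✗ → not eligible.
Caregiver Leave — service 4 years ≥ 12 months (≈360 days) ✓; rating 4 ≥ 3 ✓; not eligible for Medical Plan ✗ → not eligible.
Backup Childcare — status part-time ✗ (requires full-time, seasonal, or temporary) → not eligible.
Life Insurance — age 35 ≥ 18 ✓; grade L2 ≥ L2 ✓; 30 hrs/wk ≥ 25 ✓ → eligible.
Paid Family Leave — service 4 years ≥ 18 months (≈540 days) ✓; dept Logistics ✗ → not eligible.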